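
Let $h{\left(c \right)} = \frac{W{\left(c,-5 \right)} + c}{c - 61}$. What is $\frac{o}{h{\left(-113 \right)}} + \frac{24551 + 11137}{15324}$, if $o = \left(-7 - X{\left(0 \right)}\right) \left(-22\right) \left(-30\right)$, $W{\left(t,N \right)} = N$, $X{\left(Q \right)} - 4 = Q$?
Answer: $- \frac{806403274}{75343} \approx -10703.0$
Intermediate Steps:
$X{\left(Q \right)} = 4 + Q$
$h{\left(c \right)} = \frac{-5 + c}{-61 + c}$ ($h{\left(c \right)} = \frac{-5 + c}{c - 61} = \frac{-5 + c}{-61 + c}$)
$o = -7260$ ($o = \left(-7 - \left(4 + 0\right)\right) \left(-22\right) \left(-30\right) = \left(-7 - 4\right) \left(-22\right) \left(-30\right) = \left(-11\right) \left(-22\right) \left(-30\right) = 242 \left(-30\right) = -7260$)
$\frac{o}{h{\left(-113 \right)}} + \frac{24551 + 11137}{15324} = - \frac{7260}{\frac{1}{-61 - 113} \left(-5 - 113\right)} + \frac{24551 + 11137}{15324} = - \frac{7260}{\frac{1}{-174} \left(-118\right)} + 35688 \cdot \frac{1}{15324} = - \frac{7260}{\left(- \frac{1}{174}\right) \left(-118\right)} + \frac{2974}{1277} = - \frac{7260}{\frac{59}{87}} + \frac{2974}{1277} = \left(-7260\right) \frac{87}{59} + \frac{2974}{1277} = - \frac{631620}{59} + \frac{2974}{1277} = - \frac{806403274}{75343}$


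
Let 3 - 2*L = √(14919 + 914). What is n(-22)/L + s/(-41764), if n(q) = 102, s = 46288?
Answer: -47376305/41304596 - 51*√15833/3956 ≈ -2.7692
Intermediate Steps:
L = 3/2 - √15833/2 (L = 3/2 - √(14919 + 914)/2 = 3/2 - √15833/2 ≈ -61.415)
n(-22)/L + s/(-41764) = 102/(3/2 - √15833/2) + 46288/(-41764) = 102/(3/2 - √15833/2) + 46288*(-1/41764) = 102/(3/2 - √15833/2) - 11572/10441 = -11572/10441 + 102/(3/2 - √15833/2)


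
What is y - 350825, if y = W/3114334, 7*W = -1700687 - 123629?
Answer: -3824052701583/10900169 ≈ -3.5083e+5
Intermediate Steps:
W = -1824316/7 (W = (-1700687 - 123629)/7 = (1/7)*(-1824316) = -1824316/7 ≈ -2.6062e+5)
y = -912158/10900169 (y = -1824316/7/3114334 = -1824316/7*1/3114334 = -912158/10900169 ≈ -0.083683)
y - 350825 = -912158/10900169 - 350825 = -3824052701583/10900169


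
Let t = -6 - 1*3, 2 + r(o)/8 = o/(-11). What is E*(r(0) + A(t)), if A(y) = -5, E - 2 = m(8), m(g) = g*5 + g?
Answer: -1050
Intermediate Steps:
r(o) = -16 - 8*o/11 (r(o) = -16 + 8*(o/(-11)) = -16 + 8*(o*(-1/11)) = -16 + 8*(-o/11) = -16 - 8*o/11)
m(g) = 6*g (m(g) = 5*g + g = 6*g)
E = 50 (E = 2 + 6*8 = 2 + 48 = 50)
t = -9 (t = -6 - 3 = -9)
E*(r(0) + A(t)) = 50*((-16 - 8/11*0) - 5) = 50*((-16 + 0) - 5) = 50*(-16 - 5) = 50*(-21) = -1050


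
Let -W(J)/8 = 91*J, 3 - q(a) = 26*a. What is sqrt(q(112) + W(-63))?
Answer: 11*sqrt(355) ≈ 207.26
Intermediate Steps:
q(a) = 3 - 26*a
W(J) = -728*J
sqrt(q(112) + W(-63)) = sqrt((3 - 26*112) - 728*(-63)) = sqrt((3 - 2912) + 45864) = sqrt(-2909 + 45864) = sqrt(42955) = 11*sqrt(355)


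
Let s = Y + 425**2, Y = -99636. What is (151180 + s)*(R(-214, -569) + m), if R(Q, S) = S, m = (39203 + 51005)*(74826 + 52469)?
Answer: 2666002847039679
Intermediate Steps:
m = 11483027360 (m = 90208*127295 = 11483027360)
s = 80989 (s = -99636 + 425**2 = -99636 + 180625 = 80989)
(151180 + s)*(R(-214, -569) + m) = (151180 + 80989)*(-569 + 11483027360) = 232169*11483026791 = 2666002847039679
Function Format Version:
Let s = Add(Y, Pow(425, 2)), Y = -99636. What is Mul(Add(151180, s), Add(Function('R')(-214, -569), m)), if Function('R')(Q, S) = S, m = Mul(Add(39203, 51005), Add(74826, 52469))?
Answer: 2666002847039679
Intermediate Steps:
m = 11483027360 (m = Mul(90208, 127295) = 11483027360)
s = 80989 (s = Add(-99636, Pow(425, 2)) = Add(-99636, 180625) = 80989)
Mul(Add(151180, s), Add(Function('R')(-214, -569), m)) = Mul(Add(151180, 80989), Add(-569, 11483027360)) = Mul(232169, 11483026791) = 2666002847039679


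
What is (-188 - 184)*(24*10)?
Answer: -89280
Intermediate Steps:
(-188 - 184)*(24*10) = -372*240 = -89280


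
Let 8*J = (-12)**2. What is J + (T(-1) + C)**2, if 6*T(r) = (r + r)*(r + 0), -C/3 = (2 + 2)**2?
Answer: 20611/9 ≈ 2290.1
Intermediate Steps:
C = -48 (C = -3*(2 + 2)**2 = -3*4**2 = -3*16 = -48)
T(r) = r**2/3 (T(r) = ((r + r)*(r + 0))/6 = ((2*r)*r)/6 = (2*r**2)/6 = r**2/3)
J = 18 (J = (1/8)*(-12)**2 = (1/8)*144 = 18)
J + (T(-1) + C)**2 = 18 + ((1/3)*(-1)**2 - 48)**2 = 18 + ((1/3)*1 - 48)**2 = 18 + (1/3 - 48)**2 = 18 + (-143/3)**2 = 18 + 20449/9 = 20611/9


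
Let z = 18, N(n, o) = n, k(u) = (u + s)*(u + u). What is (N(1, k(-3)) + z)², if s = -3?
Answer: 361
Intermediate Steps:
k(u) = 2*u*(-3 + u) (k(u) = (u - 3)*(u + u) = (-3 + u)*(2*u) = 2*u*(-3 + u))
(N(1, k(-3)) + z)² = (1 + 18)² = 19² = 361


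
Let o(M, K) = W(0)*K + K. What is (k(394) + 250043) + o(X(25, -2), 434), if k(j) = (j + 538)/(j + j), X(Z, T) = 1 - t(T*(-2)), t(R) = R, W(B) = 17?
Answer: 50797668/197 ≈ 2.5786e+5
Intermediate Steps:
X(Z, T) = 1 + 2*T (X(Z, T) = 1 - T*(-2) = 1 - (-2)*T = 1 + 2*T)
o(M, K) = 18*K (o(M, K) = 17*K + K = 18*K)
k(j) = (538 + j)/(2*j) (k(j) = (538 + j)/((2*j)) = (538 + j)*(1/(2*j)) = (538 + j)/(2*j))
(k(394) + 250043) + o(X(25, -2), 434) = ((½)*(538 + 394)/394 + 250043) + 18*434 = ((½)*(1/394)*932 + 250043) + 7812 = (233/197 + 250043) + 7812 = 49258704/197 + 7812 = 50797668/197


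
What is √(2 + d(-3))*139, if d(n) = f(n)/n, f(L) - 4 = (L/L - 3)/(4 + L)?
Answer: 278*√3/3 ≈ 160.50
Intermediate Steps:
f(L) = 4 - 2/(4 + L) (f(L) = 4 + (L/L - 3)/(4 + L) = 4 + (1 - 3)/(4 + L) = 4 - 2/(4 + L))
d(n) = 2*(7 + 2*n)/(n*(4 + n)) (d(n) = (2*(7 + 2*n)/(4 + n))/n = 2*(7 + 2*n)/(n*(4 + n)))
√(2 + d(-3))*139 = √(2 + 2*(7 + 2*(-3))/(-3*(4 - 3)))*139 = √(2 + 2*(-⅓)*(7 - 6)/1)*139 = √(2 + 2*(-⅓)*1*1)*139 = √(2 - ⅔)*139 = √(4/3)*139 = (2*√3/3)*139 = 278*√3/3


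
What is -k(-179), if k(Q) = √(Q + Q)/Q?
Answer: I*√358/179 ≈ 0.1057*I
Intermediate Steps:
k(Q) = √2/√Q (k(Q) = √(2*Q)/Q = (√2*√Q)/Q = √2/√Q)
-k(-179) = -√2/√(-179) = -√2*(-I*√179/179) = -(-1)*I*√358/179 = I*√358/179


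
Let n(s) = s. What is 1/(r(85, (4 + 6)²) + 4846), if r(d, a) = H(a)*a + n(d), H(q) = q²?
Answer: 1/1004931 ≈ 9.9509e-7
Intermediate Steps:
r(d, a) = d + a³ (r(d, a) = a²*a + d = a³ + d = d + a³)
1/(r(85, (4 + 6)²) + 4846) = 1/((85 + ((4 + 6)²)³) + 4846) = 1/((85 + (10²)³) + 4846) = 1/((85 + 100³) + 4846) = 1/((85 + 1000000) + 4846) = 1/(1000085 + 4846) = 1/1004931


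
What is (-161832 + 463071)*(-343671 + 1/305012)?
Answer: -31577010377544189/305012 ≈ -1.0353e+11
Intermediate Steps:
(-161832 + 463071)*(-343671 + 1/305012) = 301239*(-343671 + 1/305012) = 301239*(-104823779051/305012) = -31577010377544189/305012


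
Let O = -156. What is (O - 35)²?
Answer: 36481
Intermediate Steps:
(O - 35)² = (-156 - 35)² = (-191)² = 36481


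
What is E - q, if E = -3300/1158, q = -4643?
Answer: 895549/193 ≈ 4640.1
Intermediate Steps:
E = -550/193 (E = -3300*1/1158 = -550/193 ≈ -2.8497)
E - q = -550/193 - 1*(-4643) = -550/193 + 4643 = 895549/193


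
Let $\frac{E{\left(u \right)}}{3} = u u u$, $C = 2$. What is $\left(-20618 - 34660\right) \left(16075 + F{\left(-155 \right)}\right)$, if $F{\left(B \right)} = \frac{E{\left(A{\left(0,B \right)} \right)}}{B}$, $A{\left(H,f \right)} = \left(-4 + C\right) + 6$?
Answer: $- \frac{137721433374}{155} \approx -8.8853 \cdot 10^{8}$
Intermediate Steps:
$A{\left(H,f \right)} = 4$ ($A{\left(H,f \right)} = \left(-4 + 2\right) + 6 = -2 + 6 = 4$)
$E{\left(u \right)} = 3 u^{3}$ ($E{\left(u \right)} = 3 u u u = 3 u^{2} u = 3 u^{3}$)
$F{\left(B \right)} = \frac{192}{B}$ ($F{\left(B \right)} = \frac{3 \cdot 4^{3}}{B} = \frac{3 \cdot 64}{B} = \frac{192}{B}$)
$\left(-20618 - 34660\right) \left(16075 + F{\left(-155 \right)}\right) = \left(-20618 - 34660\right) \left(16075 + \frac{192}{-155}\right) = - 55278 \left(16075 + 192 \left(- \frac{1}{155}\right)\right) = - 55278 \left(16075 - \frac{192}{155}\right) = \left(-55278\right) \frac{2491433}{155} = - \frac{137721433374}{155}$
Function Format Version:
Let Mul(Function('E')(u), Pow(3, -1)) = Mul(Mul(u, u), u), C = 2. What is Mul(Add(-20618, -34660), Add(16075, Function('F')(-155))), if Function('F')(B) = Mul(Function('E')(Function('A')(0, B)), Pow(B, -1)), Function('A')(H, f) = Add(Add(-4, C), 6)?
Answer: Rational(-137721433374, 155) ≈ -8.8853e+8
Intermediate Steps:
Function('A')(H, f) = 4 (Function('A')(H, f) = Add(Add(-4, 2), 6) = Add(-2, 6) = 4)
Function('E')(u) = Mul(3, Pow(u, 3)) (Function('E')(u) = Mul(3, Mul(Mul(u, u), u)) = Mul(3, Mul(Pow(u, 2), u)) = Mul(3, Pow(u, 3)))
Function('F')(B) = Mul(192, Pow(B, -1)) (Function('F')(B) = Mul(Mul(3, Pow(4, 3)), Pow(B, -1)) = Mul(Mul(3, 64), Pow(B, -1)) = Mul(192, Pow(B, -1)))
Mul(Add(-20618, -34660), Add(16075, Function('F')(-155))) = Mul(Add(-20618, -34660), Add(16075, Mul(192, Pow(-155, -1)))) = Mul(-55278, Add(16075, Mul(192, Rational(-1, 155)))) = Mul(-55278, Add(16075, Rational(-192, 155))) = Mul(-55278, Rational(2491433, 155)) = Rational(-137721433374, 155)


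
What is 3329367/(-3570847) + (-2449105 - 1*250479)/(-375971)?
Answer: 8388055987291/1342534917437 ≈ 6.2479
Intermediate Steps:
3329367/(-3570847) + (-2449105 - 1*250479)/(-375971) = 3329367*(-1/3570847) + (-2449105 - 250479)*(-1/375971) = -3329367/3570847 - 2699584*(-1/375971) = -3329367/3570847 + 2699584/375971 = 8388055987291/1342534917437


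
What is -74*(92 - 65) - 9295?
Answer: -11293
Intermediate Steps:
-74*(92 - 65) - 9295 = -74*27 - 9295 = -1998 - 9295 = -11293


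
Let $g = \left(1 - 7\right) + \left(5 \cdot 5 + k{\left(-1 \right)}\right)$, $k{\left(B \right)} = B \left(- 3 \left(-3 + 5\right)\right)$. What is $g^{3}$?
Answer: $15625$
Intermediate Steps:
$k{\left(B \right)} = - 6 B$ ($k{\left(B \right)} = B \left(\left(-3\right) 2\right) = B \left(-6\right) = - 6 B$)
$g = 25$ ($g = \left(1 - 7\right) + \left(5 \cdot 5 - -6\right) = -6 + \left(25 + 6\right) = -6 + 31 = 25$)
$g^{3} = 25^{3} = 15625$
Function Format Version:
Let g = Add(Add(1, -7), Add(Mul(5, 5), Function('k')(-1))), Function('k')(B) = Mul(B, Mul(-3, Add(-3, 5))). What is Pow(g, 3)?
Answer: 15625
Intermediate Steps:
Function('k')(B) = Mul(-6, B) (Function('k')(B) = Mul(B, Mul(-3, 2)) = Mul(B, -6) = Mul(-6, B))
g = 25 (g = Add(Add(1, -7), Add(Mul(5, 5), Mul(-6, -1))) = Add(-6, Add(25, 6)) = Add(-6, 31) = 25)
Pow(g, 3) = Pow(25, 3) = 15625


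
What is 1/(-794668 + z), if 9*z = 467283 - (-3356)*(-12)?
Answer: -3/2241667 ≈ -1.3383e-6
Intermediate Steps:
z = 142337/3 (z = (467283 - (-3356)*(-12))/9 = (467283 - 1*40272)/9 = (467283 - 40272)/9 = (⅑)*427011 = 142337/3 ≈ 47446.)
1/(-794668 + z) = 1/(-794668 + 142337/3) = 1/(-2241667/3) = -3/2241667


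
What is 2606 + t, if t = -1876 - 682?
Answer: 48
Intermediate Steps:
t = -2558
2606 + t = 2606 - 2558 = 48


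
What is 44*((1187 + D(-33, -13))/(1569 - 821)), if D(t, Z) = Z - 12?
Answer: 1162/17 ≈ 68.353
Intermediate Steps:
D(t, Z) = -12 + Z
44*((1187 + D(-33, -13))/(1569 - 821)) = 44*((1187 + (-12 - 13))/(1569 - 821)) = 44*((1187 - 25)/748) = 44*(1162*(1/748)) = 44*(581/374) = 1162/17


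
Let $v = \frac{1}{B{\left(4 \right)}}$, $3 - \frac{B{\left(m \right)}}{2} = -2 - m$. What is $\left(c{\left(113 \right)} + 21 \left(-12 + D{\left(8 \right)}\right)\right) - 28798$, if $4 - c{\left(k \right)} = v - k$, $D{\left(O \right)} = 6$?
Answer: $- \frac{518527}{18} \approx -28807.0$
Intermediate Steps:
$B{\left(m \right)} = 10 + 2 m$ ($B{\left(m \right)} = 6 - 2 \left(-2 - m\right) = 6 + \left(4 + 2 m\right) = 10 + 2 m$)
$v = \frac{1}{18}$ ($v = \frac{1}{10 + 2 \cdot 4} = \frac{1}{10 + 8} = \frac{1}{18} \approx 0.055556$)
$c{\left(k \right)} = \frac{71}{18} + k$ ($c{\left(k \right)} = 4 - \left(\frac{1}{18} - k\right) = 4 + \left(- \frac{1}{18} + k\right) = \frac{71}{18} + k$)
$\left(c{\left(113 \right)} + 21 \left(-12 + D{\left(8 \right)}\right)\right) - 28798 = \left(\left(\frac{71}{18} + 113\right) + 21 \left(-12 + 6\right)\right) - 28798 = \left(\frac{2105}{18} + 21 \left(-6\right)\right) - 28798 = \left(\frac{2105}{18} - 126\right) - 28798 = - \frac{163}{18} - 28798 = - \frac{518527}{18}$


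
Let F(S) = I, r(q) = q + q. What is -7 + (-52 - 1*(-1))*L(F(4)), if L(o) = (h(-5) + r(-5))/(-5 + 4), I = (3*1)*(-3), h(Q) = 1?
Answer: -466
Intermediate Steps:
r(q) = 2*q
I = -9 (I = 3*(-3) = -9)
F(S) = -9
L(o) = 9 (L(o) = (1 + 2*(-5))/(-5 + 4) = (1 - 10)/(-1) = -9*(-1) = 9)
-7 + (-52 - 1*(-1))*L(F(4)) = -7 + (-52 - 1*(-1))*9 = -7 + (-52 + 1)*9 = -7 - 51*9 = -7 - 459 = -466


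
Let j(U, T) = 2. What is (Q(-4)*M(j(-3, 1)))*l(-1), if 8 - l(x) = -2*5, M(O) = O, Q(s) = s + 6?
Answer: 72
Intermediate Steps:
Q(s) = 6 + s
l(x) = 18 (l(x) = 8 - (-2)*5 = 8 - 1*(-10) = 8 + 10 = 18)
(Q(-4)*M(j(-3, 1)))*l(-1) = ((6 - 4)*2)*18 = (2*2)*18 = 4*18 = 72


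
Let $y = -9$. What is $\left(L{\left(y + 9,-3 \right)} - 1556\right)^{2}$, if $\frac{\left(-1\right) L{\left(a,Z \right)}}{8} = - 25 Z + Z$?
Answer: $4545424$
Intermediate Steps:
$L{\left(a,Z \right)} = 192 Z$ ($L{\left(a,Z \right)} = - 8 \left(- 25 Z + Z\right) = - 8 \left(- 24 Z\right) = 192 Z$)
$\left(L{\left(y + 9,-3 \right)} - 1556\right)^{2} = \left(192 \left(-3\right) - 1556\right)^{2} = \left(-576 - 1556\right)^{2} = \left(-2132\right)^{2} = 4545424$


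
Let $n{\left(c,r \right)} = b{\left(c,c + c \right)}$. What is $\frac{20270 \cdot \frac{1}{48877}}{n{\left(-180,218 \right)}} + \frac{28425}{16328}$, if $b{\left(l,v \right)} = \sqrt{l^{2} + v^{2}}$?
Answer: $\frac{28425}{16328} + \frac{2027 \sqrt{5}}{4398930} \approx 1.7419$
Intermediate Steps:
$n{\left(c,r \right)} = \sqrt{5} \sqrt{c^{2}}$ ($n{\left(c,r \right)} = \sqrt{c^{2} + \left(c + c\right)^{2}} = \sqrt{c^{2} + \left(2 c\right)^{2}} = \sqrt{c^{2} + 4 c^{2}} = \sqrt{5 c^{2}} = \sqrt{5} \sqrt{c^{2}}$)
$\frac{20270 \cdot \frac{1}{48877}}{n{\left(-180,218 \right)}} + \frac{28425}{16328} = \frac{20270 \cdot \frac{1}{48877}}{\sqrt{5} \sqrt{\left(-180\right)^{2}}} + \frac{28425}{16328} = \frac{20270 \cdot \frac{1}{48877}}{\sqrt{5} \sqrt{32400}} + 28425 \cdot \frac{1}{16328} = \frac{20270}{48877 \sqrt{5} \cdot 180} + \frac{28425}{16328} = \frac{20270}{48877 \cdot 180 \sqrt{5}} + \frac{28425}{16328} = \frac{20270 \frac{\sqrt{5}}{900}}{48877} + \frac{28425}{16328} = \frac{2027 \sqrt{5}}{4398930} + \frac{28425}{16328} = \frac{28425}{16328} + \frac{2027 \sqrt{5}}{4398930}$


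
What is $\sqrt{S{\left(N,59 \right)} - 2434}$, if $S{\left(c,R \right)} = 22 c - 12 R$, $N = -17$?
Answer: $2 i \sqrt{879} \approx 59.296 i$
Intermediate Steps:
$S{\left(c,R \right)} = - 12 R + 22 c$
$\sqrt{S{\left(N,59 \right)} - 2434} = \sqrt{\left(\left(-12\right) 59 + 22 \left(-17\right)\right) - 2434} = \sqrt{\left(-708 - 374\right) - 2434} = \sqrt{-1082 - 2434} = \sqrt{-3516} = 2 i \sqrt{879}$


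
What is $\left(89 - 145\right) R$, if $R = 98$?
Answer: $-5488$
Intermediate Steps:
$\left(89 - 145\right) R = \left(89 - 145\right) 98 = \left(-56\right) 98 = -5488$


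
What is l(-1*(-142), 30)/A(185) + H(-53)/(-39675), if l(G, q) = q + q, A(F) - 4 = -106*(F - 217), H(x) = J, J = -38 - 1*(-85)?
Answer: 185074/11228025 ≈ 0.016483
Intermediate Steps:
J = 47 (J = -38 + 85 = 47)
H(x) = 47
A(F) = 23006 - 106*F (A(F) = 4 - 106*(F - 217) = 4 - 106*(-217 + F) = 4 + (23002 - 106*F) = 23006 - 106*F)
l(G, q) = 2*q
l(-1*(-142), 30)/A(185) + H(-53)/(-39675) = (2*30)/(23006 - 106*185) + 47/(-39675) = 60/(23006 - 19610) + 47*(-1/39675) = 60/3396 - 47/39675 = 60*(1/3396) - 47/39675 = 5/283 - 47/39675 = 185074/11228025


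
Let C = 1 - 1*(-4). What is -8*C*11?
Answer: -440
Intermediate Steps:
C = 5 (C = 1 + 4 = 5)
-8*C*11 = -8*5*11 = -40*11 = -440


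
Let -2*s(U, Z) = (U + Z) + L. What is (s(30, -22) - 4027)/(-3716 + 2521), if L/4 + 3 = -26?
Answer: 3973/1195 ≈ 3.3247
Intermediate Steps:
L = -116 (L = -12 + 4*(-26) = -12 - 104 = -116)
s(U, Z) = 58 - U/2 - Z/2 (s(U, Z) = -((U + Z) - 116)/2 = -(-116 + U + Z)/2 = 58 - U/2 - Z/2)
(s(30, -22) - 4027)/(-3716 + 2521) = ((58 - ½*30 - ½*(-22)) - 4027)/(-3716 + 2521) = ((58 - 15 + 11) - 4027)/(-1195) = (54 - 4027)*(-1/1195) = -3973*(-1/1195) = 3973/1195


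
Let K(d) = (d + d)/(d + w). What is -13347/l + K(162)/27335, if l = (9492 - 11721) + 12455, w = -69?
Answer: -11308943187/8665359010 ≈ -1.3051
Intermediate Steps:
l = 10226 (l = -2229 + 12455 = 10226)
K(d) = 2*d/(-69 + d) (K(d) = (d + d)/(d - 69) = (2*d)/(-69 + d) = 2*d/(-69 + d))
-13347/l + K(162)/27335 = -13347/10226 + (2*162/(-69 + 162))/27335 = -13347*1/10226 + (2*162/93)*(1/27335) = -13347/10226 + (2*162*(1/93))*(1/27335) = -13347/10226 + (108/31)*(1/27335) = -13347/10226 + 108/847385 = -11308943187/8665359010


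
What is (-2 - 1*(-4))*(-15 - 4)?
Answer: -38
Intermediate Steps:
(-2 - 1*(-4))*(-15 - 4) = (-2 + 4)*(-19) = 2*(-19) = -38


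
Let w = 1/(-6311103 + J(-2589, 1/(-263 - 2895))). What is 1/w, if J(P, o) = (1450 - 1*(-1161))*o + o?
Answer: -9965232943/1579 ≈ -6.3111e+6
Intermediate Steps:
J(P, o) = 2612*o (J(P, o) = (1450 + 1161)*o + o = 2611*o + o = 2612*o)
w = -1579/9965232943 (w = 1/(-6311103 + 2612/(-263 - 2895)) = 1/(-6311103 + 2612/(-3158)) = 1/(-6311103 + 2612*(-1/3158)) = 1/(-6311103 - 1306/1579) = 1/(-9965232943/1579) = -1579/9965232943 ≈ -1.5845e-7)
1/w = 1/(-1579/9965232943) = -9965232943/1579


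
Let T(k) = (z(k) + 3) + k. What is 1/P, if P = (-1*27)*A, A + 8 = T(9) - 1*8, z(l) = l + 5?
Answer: -1/270 ≈ -0.0037037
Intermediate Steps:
z(l) = 5 + l
T(k) = 8 + 2*k (T(k) = ((5 + k) + 3) + k = (8 + k) + k = 8 + 2*k)
A = 10 (A = -8 + ((8 + 2*9) - 1*8) = -8 + ((8 + 18) - 8) = -8 + (26 - 8) = -8 + 18 = 10)
P = -270 (P = -1*27*10 = -27*10 = -270)
1/P = 1/(-270) = -1/270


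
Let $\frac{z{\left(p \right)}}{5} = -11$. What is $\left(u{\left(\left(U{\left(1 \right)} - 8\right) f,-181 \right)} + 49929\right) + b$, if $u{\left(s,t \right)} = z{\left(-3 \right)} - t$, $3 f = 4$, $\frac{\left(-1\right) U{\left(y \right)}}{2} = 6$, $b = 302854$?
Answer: $352909$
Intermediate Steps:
$U{\left(y \right)} = -12$ ($U{\left(y \right)} = \left(-2\right) 6 = -12$)
$f = \frac{4}{3}$ ($f = \frac{1}{3} \cdot 4 = \frac{4}{3} \approx 1.3333$)
$z{\left(p \right)} = -55$ ($z{\left(p \right)} = 5 \left(-11\right) = -55$)
$u{\left(s,t \right)} = -55 - t$
$\left(u{\left(\left(U{\left(1 \right)} - 8\right) f,-181 \right)} + 49929\right) + b = \left(\left(-55 - -181\right) + 49929\right) + 302854 = \left(\left(-55 + 181\right) + 49929\right) + 302854 = \left(126 + 49929\right) + 302854 = 50055 + 302854 = 352909$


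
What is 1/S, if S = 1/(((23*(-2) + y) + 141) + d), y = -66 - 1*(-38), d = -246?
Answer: -179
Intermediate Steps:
y = -28 (y = -66 + 38 = -28)
S = -1/179 (S = 1/(((23*(-2) - 28) + 141) - 246) = 1/(((-46 - 28) + 141) - 246) = 1/((-74 + 141) - 246) = 1/(67 - 246) = 1/(-179) = -1/179 ≈ -0.0055866)
1/S = 1/(-1/179) = -179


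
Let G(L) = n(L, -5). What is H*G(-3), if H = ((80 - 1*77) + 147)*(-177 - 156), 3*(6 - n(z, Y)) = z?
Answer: -349650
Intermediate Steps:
n(z, Y) = 6 - z/3
G(L) = 6 - L/3
H = -49950 (H = ((80 - 77) + 147)*(-333) = (3 + 147)*(-333) = 150*(-333) = -49950)
H*G(-3) = -49950*(6 - ⅓*(-3)) = -49950*(6 + 1) = -49950*7 = -349650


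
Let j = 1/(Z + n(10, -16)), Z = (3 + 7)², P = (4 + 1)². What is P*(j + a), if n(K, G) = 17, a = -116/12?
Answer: -28250/117 ≈ -241.45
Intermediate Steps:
P = 25 (P = 5² = 25)
a = -29/3 (a = -116*1/12 = -29/3 ≈ -9.6667)
Z = 100 (Z = 10² = 100)
j = 1/117 (j = 1/(100 + 17) = 1/117 ≈ 0.0085470)
P*(j + a) = 25*(1/117 - 29/3) = 25*(-1130/117) = -28250/117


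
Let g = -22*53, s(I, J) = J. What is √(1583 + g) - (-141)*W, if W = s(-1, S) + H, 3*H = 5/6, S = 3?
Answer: 2773/6 + √417 ≈ 482.59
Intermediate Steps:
g = -1166
H = 5/18 (H = (5/6)/3 = (5*(⅙))/3 = (⅓)*(⅚) = 5/18 ≈ 0.27778)
W = 59/18 (W = 3 + 5/18 = 59/18 ≈ 3.2778)
√(1583 + g) - (-141)*W = √(1583 - 1166) - (-141)*59/18 = √417 - 1*(-2773/6) = √417 + 2773/6 = 2773/6 + √417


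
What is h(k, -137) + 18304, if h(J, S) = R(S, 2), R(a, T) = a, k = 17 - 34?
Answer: 18167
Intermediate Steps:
k = -17
h(J, S) = S
h(k, -137) + 18304 = -137 + 18304 = 18167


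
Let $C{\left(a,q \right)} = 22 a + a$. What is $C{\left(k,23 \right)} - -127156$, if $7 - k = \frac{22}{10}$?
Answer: $\frac{636332}{5} \approx 1.2727 \cdot 10^{5}$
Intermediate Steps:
$k = \frac{24}{5}$ ($k = 7 - \frac{22}{10} = 7 - 22 \cdot \frac{1}{10} = 7 - \frac{11}{5} = \frac{24}{5} \approx 4.8$)
$C{\left(a,q \right)} = 23 a$
$C{\left(k,23 \right)} - -127156 = 23 \cdot \frac{24}{5} - -127156 = \frac{552}{5} + 127156 = \frac{636332}{5}$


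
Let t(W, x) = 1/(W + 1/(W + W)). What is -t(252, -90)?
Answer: -504/127009 ≈ -0.0039682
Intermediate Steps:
t(W, x) = 1/(W + 1/(2*W))
-t(252, -90) = -2*252/(1 + 2*252**2) = -2*252/(1 + 2*63504) = -2*252/(1 + 127008) = -2*252/127009 = -1*504/127009 = -504/127009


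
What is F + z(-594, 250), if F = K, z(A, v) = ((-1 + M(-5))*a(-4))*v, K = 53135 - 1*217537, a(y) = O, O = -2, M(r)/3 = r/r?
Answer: -165402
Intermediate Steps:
M(r) = 3 (M(r) = 3*(r/r) = 3*1 = 3)
a(y) = -2
K = -164402 (K = 53135 - 217537 = -164402)
z(A, v) = -4*v (z(A, v) = ((-1 + 3)*(-2))*v = (2*(-2))*v = -4*v)
F = -164402
F + z(-594, 250) = -164402 - 4*250 = -164402 - 1000 = -165402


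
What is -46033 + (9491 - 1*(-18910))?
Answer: -17632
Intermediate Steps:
-46033 + (9491 - 1*(-18910)) = -46033 + (9491 + 18910) = -46033 + 28401 = -17632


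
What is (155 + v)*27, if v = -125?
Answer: 810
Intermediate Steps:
(155 + v)*27 = (155 - 125)*27 = 30*27 = 810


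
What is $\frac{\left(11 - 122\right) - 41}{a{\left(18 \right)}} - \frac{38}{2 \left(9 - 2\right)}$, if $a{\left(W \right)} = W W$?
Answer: $- \frac{1805}{567} \approx -3.1834$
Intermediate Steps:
$a{\left(W \right)} = W^{2}$
$\frac{\left(11 - 122\right) - 41}{a{\left(18 \right)}} - \frac{38}{2 \left(9 - 2\right)} = \frac{\left(11 - 122\right) - 41}{18^{2}} - \frac{38}{2 \left(9 - 2\right)} = \frac{-111 - 41}{324} - \frac{38}{2 \cdot 7} = \left(-152\right) \frac{1}{324} - \frac{38}{14} = - \frac{38}{81} - \frac{19}{7} = - \frac{1805}{567}$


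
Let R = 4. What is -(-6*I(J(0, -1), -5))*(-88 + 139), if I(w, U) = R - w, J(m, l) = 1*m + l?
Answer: 1530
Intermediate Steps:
J(m, l) = l + m (J(m, l) = m + l = l + m)
I(w, U) = 4 - w
-(-6*I(J(0, -1), -5))*(-88 + 139) = -(-6*(4 - (-1 + 0)))*(-88 + 139) = -(-6*(4 - 1*(-1)))*51 = -(-6*(4 + 1))*51 = -(-6*5)*51 = -(-30)*51 = -1*(-1530) = 1530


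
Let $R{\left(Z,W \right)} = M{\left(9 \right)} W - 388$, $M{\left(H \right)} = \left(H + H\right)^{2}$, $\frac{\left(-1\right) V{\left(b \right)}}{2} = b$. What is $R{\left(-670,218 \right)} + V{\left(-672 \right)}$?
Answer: $71588$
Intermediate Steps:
$V{\left(b \right)} = - 2 b$
$M{\left(H \right)} = 4 H^{2}$ ($M{\left(H \right)} = \left(2 H\right)^{2} = 4 H^{2}$)
$R{\left(Z,W \right)} = -388 + 324 W$ ($R{\left(Z,W \right)} = 4 \cdot 9^{2} W - 388 = 4 \cdot 81 W - 388 = 324 W - 388 = -388 + 324 W$)
$R{\left(-670,218 \right)} + V{\left(-672 \right)} = \left(-388 + 324 \cdot 218\right) - -1344 = \left(-388 + 70632\right) + 1344 = 70244 + 1344 = 71588$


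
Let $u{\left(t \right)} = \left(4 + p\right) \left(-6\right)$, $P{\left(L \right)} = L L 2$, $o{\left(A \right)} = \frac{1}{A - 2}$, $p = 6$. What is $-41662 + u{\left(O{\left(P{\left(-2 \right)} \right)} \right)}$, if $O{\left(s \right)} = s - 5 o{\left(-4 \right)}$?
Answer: $-41722$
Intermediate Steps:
$o{\left(A \right)} = \frac{1}{-2 + A}$
$P{\left(L \right)} = 2 L^{2}$ ($P{\left(L \right)} = L^{2} \cdot 2 = 2 L^{2}$)
$O{\left(s \right)} = \frac{5}{6} + s$ ($O{\left(s \right)} = s - \frac{5}{-2 - 4} = s - \frac{5}{-6} = s - - \frac{5}{6} = s + \frac{5}{6} = \frac{5}{6} + s$)
$u{\left(t \right)} = -60$ ($u{\left(t \right)} = \left(4 + 6\right) \left(-6\right) = 10 \left(-6\right) = -60$)
$-41662 + u{\left(O{\left(P{\left(-2 \right)} \right)} \right)} = -41662 - 60 = -41722$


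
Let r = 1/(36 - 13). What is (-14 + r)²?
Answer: 103041/529 ≈ 194.78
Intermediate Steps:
r = 1/23 ≈ 0.043478
(-14 + r)² = (-14 + 1/23)² = (-321/23)² = 103041/529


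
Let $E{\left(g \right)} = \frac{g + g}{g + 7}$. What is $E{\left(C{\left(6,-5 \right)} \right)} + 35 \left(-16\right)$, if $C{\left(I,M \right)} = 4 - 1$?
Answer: $- \frac{2797}{5} \approx -559.4$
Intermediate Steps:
$C{\left(I,M \right)} = 3$ ($C{\left(I,M \right)} = 4 - 1 = 3$)
$E{\left(g \right)} = \frac{2 g}{7 + g}$
$E{\left(C{\left(6,-5 \right)} \right)} + 35 \left(-16\right) = 2 \cdot 3 \frac{1}{7 + 3} + 35 \left(-16\right) = 2 \cdot 3 \cdot \frac{1}{10} - 560 = \frac{3}{5} - 560 = - \frac{2797}{5}$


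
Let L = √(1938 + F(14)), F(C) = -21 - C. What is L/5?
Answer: √1903/5 ≈ 8.7247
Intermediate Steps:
L = √1903 (L = √(1938 + (-21 - 1*14)) = √(1938 + (-21 - 14)) = √(1938 - 35) = √1903 ≈ 43.623)
L/5 = √1903/5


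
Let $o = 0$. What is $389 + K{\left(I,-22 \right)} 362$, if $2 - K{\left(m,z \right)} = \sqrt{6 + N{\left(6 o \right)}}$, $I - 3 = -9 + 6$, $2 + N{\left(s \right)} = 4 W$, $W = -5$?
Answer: $1113 - 1448 i \approx 1113.0 - 1448.0 i$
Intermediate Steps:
$N{\left(s \right)} = -22$ ($N{\left(s \right)} = -2 + 4 \left(-5\right) = -2 - 20 = -22$)
$I = 0$ ($I = 3 + \left(-9 + 6\right) = 3 - 3 = 0$)
$K{\left(m,z \right)} = 2 - 4 i$ ($K{\left(m,z \right)} = 2 - \sqrt{6 - 22} = 2 - \sqrt{-16} = 2 - 4 i$)
$389 + K{\left(I,-22 \right)} 362 = 389 + \left(2 - 4 i\right) 362 = 389 + \left(724 - 1448 i\right) = 1113 - 1448 i$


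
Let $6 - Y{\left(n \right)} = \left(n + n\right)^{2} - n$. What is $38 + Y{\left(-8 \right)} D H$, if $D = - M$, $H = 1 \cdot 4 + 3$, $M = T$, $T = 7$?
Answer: $12680$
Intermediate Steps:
$M = 7$
$H = 7$ ($H = 4 + 3 = 7$)
$Y{\left(n \right)} = 6 + n - 4 n^{2}$ ($Y{\left(n \right)} = 6 - \left(\left(n + n\right)^{2} - n\right) = 6 - \left(\left(2 n\right)^{2} - n\right) = 6 - \left(4 n^{2} - n\right) = 6 - \left(- n + 4 n^{2}\right) = 6 + n - 4 n^{2}$)
$D = -7$ ($D = \left(-1\right) 7 = -7$)
$38 + Y{\left(-8 \right)} D H = 38 + \left(6 - 8 - 4 \left(-8\right)^{2}\right) \left(\left(-7\right) 7\right) = 38 + \left(6 - 8 - 256\right) \left(-49\right) = 38 - -12642 = 38 + 12642 = 12680$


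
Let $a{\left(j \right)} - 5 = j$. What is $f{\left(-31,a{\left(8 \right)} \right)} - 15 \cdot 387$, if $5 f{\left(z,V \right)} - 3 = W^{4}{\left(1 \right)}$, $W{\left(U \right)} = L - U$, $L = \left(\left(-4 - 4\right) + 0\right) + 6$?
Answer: $- \frac{28941}{5} \approx -5788.2$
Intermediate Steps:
$L = -2$ ($L = \left(-8 + 0\right) + 6 = -8 + 6 = -2$)
$a{\left(j \right)} = 5 + j$
$W{\left(U \right)} = -2 - U$
$f{\left(z,V \right)} = \frac{84}{5}$ ($f{\left(z,V \right)} = \frac{3}{5} + \frac{\left(-2 - 1\right)^{4}}{5} = \frac{3}{5} + \frac{\left(-3\right)^{4}}{5} = \frac{3}{5} + \frac{1}{5} \cdot 81 = \frac{3}{5} + \frac{81}{5} = \frac{84}{5}$)
$f{\left(-31,a{\left(8 \right)} \right)} - 15 \cdot 387 = \frac{84}{5} - 15 \cdot 387 = \frac{84}{5} - 5805 = - \frac{28941}{5}$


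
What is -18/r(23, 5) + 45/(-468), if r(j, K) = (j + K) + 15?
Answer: -1151/2236 ≈ -0.51476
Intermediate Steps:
r(j, K) = 15 + K + j (r(j, K) = (K + j) + 15 = 15 + K + j)
-18/r(23, 5) + 45/(-468) = -18/(15 + 5 + 23) + 45/(-468) = -18/43 + 45*(-1/468) = -18*1/43 - 5/52 = -18/43 - 5/52 = -1151/2236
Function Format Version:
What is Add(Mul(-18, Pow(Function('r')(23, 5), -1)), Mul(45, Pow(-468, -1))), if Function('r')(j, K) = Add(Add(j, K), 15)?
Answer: Rational(-1151, 2236) ≈ -0.51476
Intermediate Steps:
Function('r')(j, K) = Add(15, K, j) (Function('r')(j, K) = Add(Add(K, j), 15) = Add(15, K, j))
Add(Mul(-18, Pow(Function('r')(23, 5), -1)), Mul(45, Pow(-468, -1))) = Add(Mul(-18, Pow(Add(15, 5, 23), -1)), Mul(45, Pow(-468, -1))) = Add(Mul(-18, Pow(43, -1)), Mul(45, Rational(-1, 468))) = Add(Mul(-18, Rational(1, 43)), Rational(-5, 52)) = Add(Rational(-18, 43), Rational(-5, 52)) = Rational(-1151, 2236)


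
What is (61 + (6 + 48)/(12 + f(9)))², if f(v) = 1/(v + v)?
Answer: 201895681/47089 ≈ 4287.5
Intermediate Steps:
f(v) = 1/(2*v)
(61 + (6 + 48)/(12 + f(9)))² = (61 + (6 + 48)/(12 + (½)/9))² = (61 + 54/(12 + (½)*(⅑)))² = (61 + 54/(12 + 1/18))² = (61 + 54/(217/18))² = (61 + 54*(18/217))² = (61 + 972/217)² = (14209/217)² = 201895681/47089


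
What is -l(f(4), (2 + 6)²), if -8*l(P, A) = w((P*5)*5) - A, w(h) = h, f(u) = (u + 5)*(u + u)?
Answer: 217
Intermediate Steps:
f(u) = 2*u*(5 + u) (f(u) = (5 + u)*(2*u) = 2*u*(5 + u))
l(P, A) = -25*P/8 + A/8 (l(P, A) = -((P*5)*5 - A)/8 = -((5*P)*5 - A)/8 = -(25*P - A)/8 = -(-A + 25*P)/8 = -25*P/8 + A/8)
-l(f(4), (2 + 6)²) = -(-25*4*(5 + 4)/4 + (2 + 6)²/8) = -(-25*4*9/4 + (⅛)*8²) = -(-25/8*72 + (⅛)*64) = -(-225 + 8) = -1*(-217) = 217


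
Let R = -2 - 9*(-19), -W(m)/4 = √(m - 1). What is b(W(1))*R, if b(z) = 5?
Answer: 845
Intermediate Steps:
W(m) = -4*√(-1 + m) (W(m) = -4*√(m - 1) = -4*√(-1 + m))
R = 169 (R = -2 + 171 = 169)
b(W(1))*R = 5*169 = 845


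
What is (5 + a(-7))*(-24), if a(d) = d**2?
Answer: -1296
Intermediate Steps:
(5 + a(-7))*(-24) = (5 + (-7)**2)*(-24) = (5 + 49)*(-24) = 54*(-24) = -1296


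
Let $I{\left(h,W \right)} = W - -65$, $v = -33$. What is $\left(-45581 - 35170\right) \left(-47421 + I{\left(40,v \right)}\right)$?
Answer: $3826709139$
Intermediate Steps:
$I{\left(h,W \right)} = 65 + W$ ($I{\left(h,W \right)} = W + 65 = 65 + W$)
$\left(-45581 - 35170\right) \left(-47421 + I{\left(40,v \right)}\right) = \left(-45581 - 35170\right) \left(-47421 + \left(65 - 33\right)\right) = - 80751 \left(-47421 + 32\right) = \left(-80751\right) \left(-47389\right) = 3826709139$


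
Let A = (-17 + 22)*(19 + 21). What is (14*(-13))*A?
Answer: -36400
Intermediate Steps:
A = 200 (A = 5*40 = 200)
(14*(-13))*A = (14*(-13))*200 = -182*200 = -36400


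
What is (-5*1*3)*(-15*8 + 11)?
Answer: 1635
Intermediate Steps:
(-5*1*3)*(-15*8 + 11) = (-5*3)*(-120 + 11) = -15*(-109) = 1635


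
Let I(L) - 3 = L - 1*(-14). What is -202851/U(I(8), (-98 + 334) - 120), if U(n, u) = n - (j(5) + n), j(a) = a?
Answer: 202851/5 ≈ 40570.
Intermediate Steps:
I(L) = 17 + L (I(L) = 3 + (L - 1*(-14)) = 3 + (L + 14) = 3 + (14 + L) = 17 + L)
U(n, u) = -5 (U(n, u) = n - (5 + n) = n + (-5 - n) = -5)
-202851/U(I(8), (-98 + 334) - 120) = -202851/(-5) = -202851*(-1/5) = 202851/5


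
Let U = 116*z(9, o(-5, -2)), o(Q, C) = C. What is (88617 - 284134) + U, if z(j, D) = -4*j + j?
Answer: -198649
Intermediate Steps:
z(j, D) = -3*j
U = -3132 (U = 116*(-3*9) = 116*(-27) = -3132)
(88617 - 284134) + U = (88617 - 284134) - 3132 = -195517 - 3132 = -198649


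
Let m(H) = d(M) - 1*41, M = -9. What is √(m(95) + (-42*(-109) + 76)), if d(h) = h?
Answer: 2*√1151 ≈ 67.853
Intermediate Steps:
m(H) = -50 (m(H) = -9 - 1*41 = -9 - 41 = -50)
√(m(95) + (-42*(-109) + 76)) = √(-50 + (-42*(-109) + 76)) = √(-50 + (4578 + 76)) = √(-50 + 4654) = √4604 = 2*√1151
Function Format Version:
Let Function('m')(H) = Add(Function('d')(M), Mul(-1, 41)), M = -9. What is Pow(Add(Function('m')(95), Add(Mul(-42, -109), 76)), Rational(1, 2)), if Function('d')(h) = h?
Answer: Mul(2, Pow(1151, Rational(1, 2))) ≈ 67.853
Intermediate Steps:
Function('m')(H) = -50 (Function('m')(H) = Add(-9, Mul(-1, 41)) = Add(-9, -41) = -50)
Pow(Add(Function('m')(95), Add(Mul(-42, -109), 76)), Rational(1, 2)) = Pow(Add(-50, Add(Mul(-42, -109), 76)), Rational(1, 2)) = Pow(Add(-50, Add(4578, 76)), Rational(1, 2)) = Pow(Add(-50, 4654), Rational(1, 2)) = Pow(4604, Rational(1, 2)) = Mul(2, Pow(1151, Rational(1, 2)))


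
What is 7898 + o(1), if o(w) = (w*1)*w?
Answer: 7899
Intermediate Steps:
o(w) = w² (o(w) = w*w = w²)
7898 + o(1) = 7898 + 1² = 7898 + 1 = 7899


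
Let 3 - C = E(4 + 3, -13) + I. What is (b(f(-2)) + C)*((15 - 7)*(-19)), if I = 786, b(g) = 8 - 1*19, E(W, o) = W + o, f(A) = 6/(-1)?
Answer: 119776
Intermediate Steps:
f(A) = -6 (f(A) = 6*(-1) = -6)
b(g) = -11 (b(g) = 8 - 19 = -11)
C = -777 (C = 3 - (((4 + 3) - 13) + 786) = 3 - ((7 - 13) + 786) = 3 - (-6 + 786) = 3 - 1*780 = 3 - 780 = -777)
(b(f(-2)) + C)*((15 - 7)*(-19)) = (-11 - 777)*((15 - 7)*(-19)) = -6304*(-19) = -788*(-152) = 119776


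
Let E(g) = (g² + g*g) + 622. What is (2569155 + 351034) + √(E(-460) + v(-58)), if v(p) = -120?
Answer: 2920189 + 3*√47078 ≈ 2.9208e+6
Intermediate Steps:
E(g) = 622 + 2*g² (E(g) = (g² + g²) + 622 = 2*g² + 622 = 622 + 2*g²)
(2569155 + 351034) + √(E(-460) + v(-58)) = (2569155 + 351034) + √((622 + 2*(-460)²) - 120) = 2920189 + √((622 + 2*211600) - 120) = 2920189 + √((622 + 423200) - 120) = 2920189 + √(423822 - 120) = 2920189 + √423702 = 2920189 + 3*√47078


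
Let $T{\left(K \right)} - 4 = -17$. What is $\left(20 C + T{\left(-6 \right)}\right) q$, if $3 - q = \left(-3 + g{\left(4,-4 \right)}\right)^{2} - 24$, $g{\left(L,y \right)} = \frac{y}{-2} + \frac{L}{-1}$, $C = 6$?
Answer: $214$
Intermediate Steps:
$g{\left(L,y \right)} = - L - \frac{y}{2}$ ($g{\left(L,y \right)} = y \left(- \frac{1}{2}\right) + L \left(-1\right) = - \frac{y}{2} - L = - L - \frac{y}{2}$)
$T{\left(K \right)} = -13$ ($T{\left(K \right)} = 4 - 17 = -13$)
$q = 2$ ($q = 3 - \left(\left(-3 - 2\right)^{2} - 24\right) = 3 - \left(\left(-5\right)^{2} - 24\right) = 3 - \left(25 - 24\right) = 3 - 1 = 2$)
$\left(20 C + T{\left(-6 \right)}\right) q = \left(20 \cdot 6 - 13\right) 2 = \left(120 - 13\right) 2 = 107 \cdot 2 = 214$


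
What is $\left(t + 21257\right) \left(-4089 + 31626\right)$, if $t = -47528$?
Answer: $-723424527$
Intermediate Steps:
$\left(t + 21257\right) \left(-4089 + 31626\right) = \left(-47528 + 21257\right) \left(-4089 + 31626\right) = \left(-26271\right) 27537 = -723424527$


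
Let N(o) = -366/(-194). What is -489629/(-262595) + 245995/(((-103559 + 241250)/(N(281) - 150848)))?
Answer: -945182314476818842/3507225910065 ≈ -2.6950e+5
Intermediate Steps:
N(o) = 183/97 (N(o) = -366*(-1/194) = 183/97)
-489629/(-262595) + 245995/(((-103559 + 241250)/(N(281) - 150848))) = -489629/(-262595) + 245995/(((-103559 + 241250)/(183/97 - 150848))) = -489629*(-1/262595) + 245995/((137691/(-14632073/97))) = 489629/262595 + 245995/((137691*(-97/14632073))) = 489629/262595 + 245995/(-13356027/14632073) = 489629/262595 + 245995*(-14632073/13356027) = 489629/262595 - 3599416797635/13356027 = -945182314476818842/3507225910065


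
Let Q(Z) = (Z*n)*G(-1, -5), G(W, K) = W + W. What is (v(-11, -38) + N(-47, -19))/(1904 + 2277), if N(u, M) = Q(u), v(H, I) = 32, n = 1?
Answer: 126/4181 ≈ 0.030136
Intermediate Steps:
G(W, K) = 2*W
Q(Z) = -2*Z (Q(Z) = (Z*1)*(2*(-1)) = Z*(-2) = -2*Z)
N(u, M) = -2*u
(v(-11, -38) + N(-47, -19))/(1904 + 2277) = (32 - 2*(-47))/(1904 + 2277) = (32 + 94)/4181 = 126*(1/4181) = 126/4181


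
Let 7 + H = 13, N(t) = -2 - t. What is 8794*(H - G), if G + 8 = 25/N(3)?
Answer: 167086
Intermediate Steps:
H = 6 (H = -7 + 13 = 6)
G = -13 (G = -8 + 25/(-2 - 1*3) = -8 + 25/(-2 - 3) = -8 + 25/(-5) = -8 + 25*(-1/5) = -8 - 5 = -13)
8794*(H - G) = 8794*(6 - 1*(-13)) = 8794*(6 + 13) = 8794*19 = 167086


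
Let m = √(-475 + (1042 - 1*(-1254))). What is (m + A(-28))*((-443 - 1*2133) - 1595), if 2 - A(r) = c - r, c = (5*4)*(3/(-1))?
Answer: -141814 - 4171*√1821 ≈ -3.1980e+5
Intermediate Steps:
c = -60 (c = 20*(3*(-1)) = 20*(-3) = -60)
A(r) = 62 + r (A(r) = 2 - (-60 - r) = 2 + (60 + r) = 62 + r)
m = √1821 (m = √(-475 + (1042 + 1254)) = √(-475 + 2296) = √1821 ≈ 42.673)
(m + A(-28))*((-443 - 1*2133) - 1595) = (√1821 + (62 - 28))*((-443 - 1*2133) - 1595) = (√1821 + 34)*((-443 - 2133) - 1595) = (34 + √1821)*(-2576 - 1595) = (34 + √1821)*(-4171) = -141814 - 4171*√1821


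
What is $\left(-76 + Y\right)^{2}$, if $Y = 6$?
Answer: $4900$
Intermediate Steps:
$\left(-76 + Y\right)^{2} = \left(-76 + 6\right)^{2} = \left(-70\right)^{2} = 4900$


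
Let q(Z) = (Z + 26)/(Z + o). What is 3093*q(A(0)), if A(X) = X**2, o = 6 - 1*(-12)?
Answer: 13403/3 ≈ 4467.7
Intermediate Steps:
o = 18 (o = 6 + 12 = 18)
q(Z) = (26 + Z)/(18 + Z) (q(Z) = (Z + 26)/(Z + 18) = (26 + Z)/(18 + Z))
3093*q(A(0)) = 3093*((26 + 0**2)/(18 + 0**2)) = 3093*((26 + 0)/(18 + 0)) = 3093*(26/18) = 3093*((1/18)*26) = 3093*(13/9) = 13403/3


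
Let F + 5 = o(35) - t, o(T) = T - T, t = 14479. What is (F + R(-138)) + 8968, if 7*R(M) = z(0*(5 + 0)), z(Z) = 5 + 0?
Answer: -38607/7 ≈ -5515.3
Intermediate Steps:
o(T) = 0
z(Z) = 5
R(M) = 5/7 (R(M) = (⅐)*5 = 5/7)
F = -14484 (F = -5 + (0 - 1*14479) = -5 + (0 - 14479) = -5 - 14479 = -14484)
(F + R(-138)) + 8968 = (-14484 + 5/7) + 8968 = -101383/7 + 8968 = -38607/7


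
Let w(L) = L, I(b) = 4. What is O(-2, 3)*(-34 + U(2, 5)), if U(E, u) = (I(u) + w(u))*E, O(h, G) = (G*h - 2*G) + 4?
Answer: 128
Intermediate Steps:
O(h, G) = 4 - 2*G + G*h (O(h, G) = (-2*G + G*h) + 4 = 4 - 2*G + G*h)
U(E, u) = E*(4 + u) (U(E, u) = (4 + u)*E = E*(4 + u))
O(-2, 3)*(-34 + U(2, 5)) = (4 - 2*3 + 3*(-2))*(-34 + 2*(4 + 5)) = (4 - 6 - 6)*(-34 + 2*9) = -8*(-34 + 18) = -8*(-16) = 128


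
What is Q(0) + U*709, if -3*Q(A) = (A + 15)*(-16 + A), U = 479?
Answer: 339691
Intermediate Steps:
Q(A) = -(-16 + A)*(15 + A)/3 (Q(A) = -(A + 15)*(-16 + A)/3 = -(15 + A)*(-16 + A)/3 = -(-16 + A)*(15 + A)/3)
Q(0) + U*709 = (80 - ⅓*0² + (⅓)*0) + 479*709 = (80 - ⅓*0 + 0) + 339611 = (80 + 0 + 0) + 339611 = 80 + 339611 = 339691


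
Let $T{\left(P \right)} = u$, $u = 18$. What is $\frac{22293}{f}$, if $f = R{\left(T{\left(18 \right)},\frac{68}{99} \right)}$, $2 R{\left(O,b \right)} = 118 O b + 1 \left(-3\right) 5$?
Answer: $\frac{490446}{15883} \approx 30.879$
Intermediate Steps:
$T{\left(P \right)} = 18$
$R{\left(O,b \right)} = - \frac{15}{2} + 59 O b$ ($R{\left(O,b \right)} = \frac{118 O b + 1 \left(-3\right) 5}{2} = \frac{118 O b - 15}{2} = \frac{-15 + 118 O b}{2} = - \frac{15}{2} + 59 O b$)
$f = \frac{15883}{22}$ ($f = - \frac{15}{2} + 59 \cdot 18 \cdot \frac{68}{99} = - \frac{15}{2} + \frac{8024}{11} = \frac{15883}{22} \approx 721.95$)
$\frac{22293}{f} = \frac{22293}{\frac{15883}{22}} = 22293 \cdot \frac{22}{15883} = \frac{490446}{15883}$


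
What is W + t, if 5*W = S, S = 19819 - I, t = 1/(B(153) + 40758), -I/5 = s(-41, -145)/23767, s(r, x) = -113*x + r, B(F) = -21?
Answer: 19192011199976/4840981395 ≈ 3964.5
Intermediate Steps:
s(r, x) = r - 113*x
I = -81720/23767 (I = -5*(-41 - 113*(-145))/23767 = -5*(-41 + 16385)/23767 = -81720/23767 ≈ -3.4384)
t = 1/40737 (t = 1/(-21 + 40758) = 1/40737 ≈ 2.4548e-5)
S = 471119893/23767 (S = 19819 - 1*(-81720/23767) = 19819 + 81720/23767 = 471119893/23767 ≈ 19822.)
W = 471119893/118835 (W = (⅕)*(471119893/23767) = 471119893/118835 ≈ 3964.5)
W + t = 471119893/118835 + 1/40737 = 19192011199976/4840981395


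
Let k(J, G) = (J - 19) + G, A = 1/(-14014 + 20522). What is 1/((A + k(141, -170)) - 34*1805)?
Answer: -6508/399708343 ≈ -1.6282e-5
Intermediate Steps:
A = 1/6508 ≈ 0.00015366
k(J, G) = -19 + G + J (k(J, G) = (-19 + J) + G = -19 + G + J)
1/((A + k(141, -170)) - 34*1805) = 1/((1/6508 + (-19 - 170 + 141)) - 34*1805) = 1/((1/6508 - 48) - 61370) = 1/(-312383/6508 - 61370) = 1/(-399708343/6508) = -6508/399708343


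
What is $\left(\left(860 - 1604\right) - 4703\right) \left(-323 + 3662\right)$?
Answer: $-18187533$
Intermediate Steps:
$\left(\left(860 - 1604\right) - 4703\right) \left(-323 + 3662\right) = \left(-744 - 4703\right) 3339 = \left(-5447\right) 3339 = -18187533$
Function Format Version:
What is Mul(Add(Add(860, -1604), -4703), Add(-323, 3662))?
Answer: -18187533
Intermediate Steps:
Mul(Add(Add(860, -1604), -4703), Add(-323, 3662)) = Mul(Add(-744, -4703), 3339) = Mul(-5447, 3339) = -18187533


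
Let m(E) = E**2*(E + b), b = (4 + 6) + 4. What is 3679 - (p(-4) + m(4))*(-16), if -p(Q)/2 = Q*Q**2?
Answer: 10335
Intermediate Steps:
p(Q) = -2*Q**3 (p(Q) = -2*Q*Q**2 = -2*Q**3)
b = 14 (b = 10 + 4 = 14)
m(E) = E**2*(14 + E) (m(E) = E**2*(E + 14) = E**2*(14 + E))
3679 - (p(-4) + m(4))*(-16) = 3679 - (-2*(-4)**3 + 4**2*(14 + 4))*(-16) = 3679 - (-2*(-64) + 16*18)*(-16) = 3679 - (128 + 288)*(-16) = 3679 - 416*(-16) = 3679 - 1*(-6656) = 3679 + 6656 = 10335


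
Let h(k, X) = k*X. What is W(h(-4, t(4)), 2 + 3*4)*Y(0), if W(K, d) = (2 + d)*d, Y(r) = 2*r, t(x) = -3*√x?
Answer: 0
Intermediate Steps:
h(k, X) = X*k
W(K, d) = d*(2 + d)
W(h(-4, t(4)), 2 + 3*4)*Y(0) = ((2 + 3*4)*(2 + (2 + 3*4)))*(2*0) = ((2 + 12)*(2 + (2 + 12)))*0 = (14*(2 + 14))*0 = (14*16)*0 = 224*0 = 0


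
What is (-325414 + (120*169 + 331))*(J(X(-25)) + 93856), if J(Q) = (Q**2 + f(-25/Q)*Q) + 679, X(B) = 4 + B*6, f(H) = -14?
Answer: -35934749685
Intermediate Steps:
X(B) = 4 + 6*B
J(Q) = 679 + Q**2 - 14*Q (J(Q) = (Q**2 - 14*Q) + 679 = 679 + Q**2 - 14*Q)
(-325414 + (120*169 + 331))*(J(X(-25)) + 93856) = (-325414 + (120*169 + 331))*((679 + (4 + 6*(-25))**2 - 14*(4 + 6*(-25))) + 93856) = (-325414 + (20280 + 331))*((679 + (4 - 150)**2 - 14*(4 - 150)) + 93856) = (-325414 + 20611)*((679 + (-146)**2 - 14*(-146)) + 93856) = -304803*((679 + 21316 + 2044) + 93856) = -304803*(24039 + 93856) = -304803*117895 = -35934749685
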